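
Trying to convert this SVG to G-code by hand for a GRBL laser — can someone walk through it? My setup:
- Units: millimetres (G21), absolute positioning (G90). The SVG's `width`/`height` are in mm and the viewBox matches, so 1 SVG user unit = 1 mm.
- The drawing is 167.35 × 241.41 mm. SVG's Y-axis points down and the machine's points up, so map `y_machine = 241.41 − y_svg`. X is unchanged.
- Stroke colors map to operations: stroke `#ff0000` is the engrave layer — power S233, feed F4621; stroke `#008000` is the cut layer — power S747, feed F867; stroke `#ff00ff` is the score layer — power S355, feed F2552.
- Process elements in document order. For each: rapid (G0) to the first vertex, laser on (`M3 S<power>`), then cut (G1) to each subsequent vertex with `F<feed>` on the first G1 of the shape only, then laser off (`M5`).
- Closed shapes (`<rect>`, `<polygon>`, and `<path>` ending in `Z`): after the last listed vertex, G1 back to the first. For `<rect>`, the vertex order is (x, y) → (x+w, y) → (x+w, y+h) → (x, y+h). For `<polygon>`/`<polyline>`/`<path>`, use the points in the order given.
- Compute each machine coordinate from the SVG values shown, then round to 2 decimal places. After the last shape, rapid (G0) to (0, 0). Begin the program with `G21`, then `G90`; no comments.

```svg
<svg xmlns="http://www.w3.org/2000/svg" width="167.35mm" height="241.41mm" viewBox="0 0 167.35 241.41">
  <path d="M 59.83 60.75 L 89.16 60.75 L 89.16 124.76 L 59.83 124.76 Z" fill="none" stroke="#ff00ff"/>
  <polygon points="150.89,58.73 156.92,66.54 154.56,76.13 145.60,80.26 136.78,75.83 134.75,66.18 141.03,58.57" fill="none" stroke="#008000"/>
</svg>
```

Since the viewBox matches the mm dimensions, user units are millimetres directly. The only transform is the Y-flip y_m = 241.41 − y_svg.

Shape 1 is a rectangle drawn with `<path>`. Its stroke #ff00ff means score at S355, F2552. After flipping Y the toolpath is (59.83,180.66) → (89.16,180.66) → (89.16,116.65) → (59.83,116.65) → (59.83,180.66), returning to the start.

Shape 2 is a regular polygon drawn with `<polygon>`. Its stroke #008000 means cut at S747, F867. After flipping Y the toolpath is (150.89,182.68) → (156.92,174.87) → (154.56,165.28) → (145.60,161.15) → (136.78,165.58) → (134.75,175.23) → (141.03,182.84) → (150.89,182.68), returning to the start.

G21
G90
G0 X59.83 Y180.66
M3 S355
G1 X89.16 Y180.66 F2552
G1 X89.16 Y116.65
G1 X59.83 Y116.65
G1 X59.83 Y180.66
M5
G0 X150.89 Y182.68
M3 S747
G1 X156.92 Y174.87 F867
G1 X154.56 Y165.28
G1 X145.60 Y161.15
G1 X136.78 Y165.58
G1 X134.75 Y175.23
G1 X141.03 Y182.84
G1 X150.89 Y182.68
M5
G0 X0.00 Y0.00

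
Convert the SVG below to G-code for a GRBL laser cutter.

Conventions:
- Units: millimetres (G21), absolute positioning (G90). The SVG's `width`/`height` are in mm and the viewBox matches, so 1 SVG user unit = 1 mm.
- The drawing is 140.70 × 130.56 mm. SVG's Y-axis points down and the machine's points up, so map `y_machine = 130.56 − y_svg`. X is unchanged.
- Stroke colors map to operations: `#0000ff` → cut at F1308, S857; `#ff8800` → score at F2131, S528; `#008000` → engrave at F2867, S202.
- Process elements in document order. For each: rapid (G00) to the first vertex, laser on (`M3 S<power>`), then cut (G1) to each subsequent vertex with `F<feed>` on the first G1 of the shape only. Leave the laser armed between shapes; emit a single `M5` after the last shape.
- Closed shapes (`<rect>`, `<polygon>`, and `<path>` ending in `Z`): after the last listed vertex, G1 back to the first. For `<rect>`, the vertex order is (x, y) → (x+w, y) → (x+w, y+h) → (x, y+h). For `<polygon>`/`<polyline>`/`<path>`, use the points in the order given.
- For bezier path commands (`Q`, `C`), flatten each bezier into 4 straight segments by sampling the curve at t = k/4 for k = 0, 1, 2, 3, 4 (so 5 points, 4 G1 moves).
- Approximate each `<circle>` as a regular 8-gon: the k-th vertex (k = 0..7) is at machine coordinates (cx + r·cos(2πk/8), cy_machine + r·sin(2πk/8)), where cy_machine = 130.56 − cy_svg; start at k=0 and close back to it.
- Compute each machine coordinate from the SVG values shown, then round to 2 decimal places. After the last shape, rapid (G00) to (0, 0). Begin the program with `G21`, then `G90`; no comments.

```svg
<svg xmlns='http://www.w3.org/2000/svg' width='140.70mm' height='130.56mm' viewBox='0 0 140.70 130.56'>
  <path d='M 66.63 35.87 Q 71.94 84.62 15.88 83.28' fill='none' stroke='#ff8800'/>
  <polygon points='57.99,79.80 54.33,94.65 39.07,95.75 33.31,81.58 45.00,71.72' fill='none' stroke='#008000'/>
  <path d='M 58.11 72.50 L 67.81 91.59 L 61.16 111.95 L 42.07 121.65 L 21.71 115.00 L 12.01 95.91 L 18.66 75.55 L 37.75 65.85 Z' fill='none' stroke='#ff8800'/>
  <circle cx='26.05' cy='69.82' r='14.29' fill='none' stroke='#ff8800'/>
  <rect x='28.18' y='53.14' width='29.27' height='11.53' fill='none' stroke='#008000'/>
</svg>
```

1 u = 1 mm; y_m = 130.56 − y.

[1] `<path>` quadratic bezier, #ff8800→score S528 F2131: (66.63,94.69) → (65.45,73.45) → (56.60,58.46) → (40.07,49.74) → (15.88,47.28)

[2] `<polygon>` regular polygon, #008000→engrave S202 F2867: (57.99,50.76) → (54.33,35.91) → (39.07,34.81) → (33.31,48.98) → (45.00,58.84) → (57.99,50.76) (closed)

[3] `<path>` regular polygon, #ff8800→score S528 F2131: (58.11,58.06) → (67.81,38.97) → (61.16,18.61) → (42.07,8.91) → (21.71,15.56) → (12.01,34.65) → (18.66,55.01) → (37.75,64.71) → (58.11,58.06) (closed)

[4] `<circle>` circle, #ff8800→score S528 F2131: (40.34,60.74) → (36.15,70.84) → (26.05,75.03) → (15.95,70.84) → (11.76,60.74) → (15.95,50.64) → (26.05,46.45) → (36.15,50.64) → (40.34,60.74) (closed)

[5] `<rect>` rectangle, #008000→engrave S202 F2867: (28.18,77.42) → (57.45,77.42) → (57.45,65.89) → (28.18,65.89) → (28.18,77.42) (closed)

G21
G90
G00 X66.63 Y94.69
M3 S528
G1 X65.45 Y73.45 F2131
G1 X56.60 Y58.46
G1 X40.07 Y49.74
G1 X15.88 Y47.28
G00 X57.99 Y50.76
M3 S202
G1 X54.33 Y35.91 F2867
G1 X39.07 Y34.81
G1 X33.31 Y48.98
G1 X45.00 Y58.84
G1 X57.99 Y50.76
G00 X58.11 Y58.06
M3 S528
G1 X67.81 Y38.97 F2131
G1 X61.16 Y18.61
G1 X42.07 Y8.91
G1 X21.71 Y15.56
G1 X12.01 Y34.65
G1 X18.66 Y55.01
G1 X37.75 Y64.71
G1 X58.11 Y58.06
G00 X40.34 Y60.74
M3 S528
G1 X36.15 Y70.84 F2131
G1 X26.05 Y75.03
G1 X15.95 Y70.84
G1 X11.76 Y60.74
G1 X15.95 Y50.64
G1 X26.05 Y46.45
G1 X36.15 Y50.64
G1 X40.34 Y60.74
G00 X28.18 Y77.42
M3 S202
G1 X57.45 Y77.42 F2867
G1 X57.45 Y65.89
G1 X28.18 Y65.89
G1 X28.18 Y77.42
M5
G00 X0.00 Y0.00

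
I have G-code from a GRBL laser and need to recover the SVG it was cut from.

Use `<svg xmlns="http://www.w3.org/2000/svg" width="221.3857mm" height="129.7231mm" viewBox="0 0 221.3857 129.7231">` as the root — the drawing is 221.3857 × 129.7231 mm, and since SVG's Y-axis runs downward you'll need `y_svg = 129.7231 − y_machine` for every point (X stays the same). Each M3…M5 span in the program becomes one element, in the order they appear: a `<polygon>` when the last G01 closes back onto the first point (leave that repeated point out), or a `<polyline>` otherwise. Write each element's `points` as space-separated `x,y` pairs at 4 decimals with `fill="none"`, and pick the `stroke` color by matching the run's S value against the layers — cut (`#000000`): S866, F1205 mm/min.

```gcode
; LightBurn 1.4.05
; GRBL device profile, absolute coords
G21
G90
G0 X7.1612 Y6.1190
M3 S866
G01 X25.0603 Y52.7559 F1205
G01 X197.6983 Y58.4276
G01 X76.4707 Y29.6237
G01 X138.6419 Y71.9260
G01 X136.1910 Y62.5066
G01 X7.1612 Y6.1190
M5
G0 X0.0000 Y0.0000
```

Each laser-on run becomes one SVG element. Flip Y back into SVG space with y_svg = 129.7231 − y_machine. Every run uses S866, so all elements get stroke `#000000` (cut).

Run 1: The run returns to its start, so emit a `<polygon>` with points (Y-flipped): 7.1612,123.6041 25.0603,76.9672 197.6983,71.2955 76.4707,100.0994 138.6419,57.7971 136.1910,67.2165.

<svg xmlns="http://www.w3.org/2000/svg" width="221.3857mm" height="129.7231mm" viewBox="0 0 221.3857 129.7231">
  <polygon points="7.1612,123.6041 25.0603,76.9672 197.6983,71.2955 76.4707,100.0994 138.6419,57.7971 136.1910,67.2165" fill="none" stroke="#000000"/>
</svg>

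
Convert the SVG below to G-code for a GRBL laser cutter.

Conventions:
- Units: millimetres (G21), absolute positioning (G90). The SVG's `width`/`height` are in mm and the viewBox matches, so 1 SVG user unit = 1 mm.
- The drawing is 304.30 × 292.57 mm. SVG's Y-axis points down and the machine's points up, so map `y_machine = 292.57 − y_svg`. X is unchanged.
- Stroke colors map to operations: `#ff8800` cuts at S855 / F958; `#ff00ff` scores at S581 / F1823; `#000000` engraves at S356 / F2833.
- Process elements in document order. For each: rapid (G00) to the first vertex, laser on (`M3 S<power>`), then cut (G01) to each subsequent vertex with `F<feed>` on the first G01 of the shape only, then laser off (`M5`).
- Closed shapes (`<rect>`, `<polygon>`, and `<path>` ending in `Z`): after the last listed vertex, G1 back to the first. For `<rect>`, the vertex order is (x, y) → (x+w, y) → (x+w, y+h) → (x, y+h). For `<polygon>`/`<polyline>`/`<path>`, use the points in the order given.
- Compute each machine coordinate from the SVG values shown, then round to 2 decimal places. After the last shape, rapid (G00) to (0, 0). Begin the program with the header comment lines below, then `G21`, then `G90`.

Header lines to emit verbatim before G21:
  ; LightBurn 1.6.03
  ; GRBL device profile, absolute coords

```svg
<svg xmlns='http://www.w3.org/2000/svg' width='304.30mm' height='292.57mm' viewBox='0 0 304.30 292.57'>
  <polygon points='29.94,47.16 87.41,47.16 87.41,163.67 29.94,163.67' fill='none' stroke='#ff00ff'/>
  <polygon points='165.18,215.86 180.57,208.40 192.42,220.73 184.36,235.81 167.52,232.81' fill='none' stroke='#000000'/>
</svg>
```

1 u = 1 mm; y_m = 292.57 − y.

[1] `<polygon>` rectangle, #ff00ff→score S581 F1823: (29.94,245.41) → (87.41,245.41) → (87.41,128.90) → (29.94,128.90) → (29.94,245.41) (closed)

[2] `<polygon>` regular polygon, #000000→engrave S356 F2833: (165.18,76.71) → (180.57,84.17) → (192.42,71.84) → (184.36,56.76) → (167.52,59.76) → (165.18,76.71) (closed)

; LightBurn 1.6.03
; GRBL device profile, absolute coords
G21
G90
G00 X29.94 Y245.41
M3 S581
G01 X87.41 Y245.41 F1823
G01 X87.41 Y128.90
G01 X29.94 Y128.90
G01 X29.94 Y245.41
M5
G00 X165.18 Y76.71
M3 S356
G01 X180.57 Y84.17 F2833
G01 X192.42 Y71.84
G01 X184.36 Y56.76
G01 X167.52 Y59.76
G01 X165.18 Y76.71
M5
G00 X0.00 Y0.00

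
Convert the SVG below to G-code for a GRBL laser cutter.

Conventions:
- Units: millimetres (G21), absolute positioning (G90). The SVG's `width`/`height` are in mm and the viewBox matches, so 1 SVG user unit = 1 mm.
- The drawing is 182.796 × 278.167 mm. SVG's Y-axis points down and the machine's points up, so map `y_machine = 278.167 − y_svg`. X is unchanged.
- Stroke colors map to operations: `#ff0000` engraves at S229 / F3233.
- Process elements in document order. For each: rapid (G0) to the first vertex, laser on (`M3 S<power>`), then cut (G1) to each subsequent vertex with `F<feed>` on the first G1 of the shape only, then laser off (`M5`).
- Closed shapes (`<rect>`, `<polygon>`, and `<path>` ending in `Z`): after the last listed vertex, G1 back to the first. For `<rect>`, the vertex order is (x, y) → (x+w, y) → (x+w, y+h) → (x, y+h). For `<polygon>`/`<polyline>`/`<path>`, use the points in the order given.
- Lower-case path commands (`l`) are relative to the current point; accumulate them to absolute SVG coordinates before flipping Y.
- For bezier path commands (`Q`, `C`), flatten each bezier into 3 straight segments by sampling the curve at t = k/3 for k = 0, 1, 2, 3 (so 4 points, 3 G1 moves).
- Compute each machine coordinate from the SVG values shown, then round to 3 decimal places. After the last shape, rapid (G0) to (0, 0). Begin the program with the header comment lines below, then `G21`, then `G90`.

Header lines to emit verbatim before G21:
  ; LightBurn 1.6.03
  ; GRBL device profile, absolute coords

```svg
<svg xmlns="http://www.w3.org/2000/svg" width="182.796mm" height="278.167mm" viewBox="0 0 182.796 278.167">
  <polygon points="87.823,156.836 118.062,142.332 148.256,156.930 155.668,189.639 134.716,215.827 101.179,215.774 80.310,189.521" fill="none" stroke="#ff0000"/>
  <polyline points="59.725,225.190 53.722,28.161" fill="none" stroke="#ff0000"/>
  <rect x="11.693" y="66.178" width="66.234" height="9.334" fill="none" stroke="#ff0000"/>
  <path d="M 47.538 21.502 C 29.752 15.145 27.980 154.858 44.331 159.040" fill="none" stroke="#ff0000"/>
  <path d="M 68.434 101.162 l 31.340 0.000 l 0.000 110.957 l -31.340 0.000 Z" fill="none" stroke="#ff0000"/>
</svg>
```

; LightBurn 1.6.03
; GRBL device profile, absolute coords
G21
G90
G0 X87.823 Y121.331
M3 S229
G1 X118.062 Y135.835 F3233
G1 X148.256 Y121.237
G1 X155.668 Y88.528
G1 X134.716 Y62.340
G1 X101.179 Y62.393
G1 X80.310 Y88.646
G1 X87.823 Y121.331
M5
G0 X59.725 Y52.977
M3 S229
G1 X53.722 Y250.006 F3233
M5
G0 X11.693 Y211.989
M3 S229
G1 X77.927 Y211.989 F3233
G1 X77.927 Y202.655
G1 X11.693 Y202.655
G1 X11.693 Y211.989
M5
G0 X47.538 Y256.665
M3 S229
G1 X35.168 Y224.762 F3233
G1 X33.943 Y158.056
G1 X44.331 Y119.127
M5
G0 X68.434 Y177.005
M3 S229
G1 X99.774 Y177.005 F3233
G1 X99.774 Y66.048
G1 X68.434 Y66.048
G1 X68.434 Y177.005
M5
G0 X0.000 Y0.000

Since the viewBox matches the mm dimensions, user units are millimetres directly. The only transform is the Y-flip y_m = 278.167 − y_svg.

Shape 1 is a regular polygon drawn with `<polygon>`. Its stroke #ff0000 means engrave at S229, F3233. After flipping Y the toolpath is (87.823,121.331) → (118.062,135.835) → (148.256,121.237) → (155.668,88.528) → (134.716,62.340) → (101.179,62.393) → (80.310,88.646) → (87.823,121.331), returning to the start.

Shape 2 is a line segment drawn with `<polyline>`. Its stroke #ff0000 means engrave at S229, F3233. After flipping Y the toolpath is (59.725,52.977) → (53.722,250.006).

Shape 3 is a rectangle drawn with `<rect>`. Its stroke #ff0000 means engrave at S229, F3233. After flipping Y the toolpath is (11.693,211.989) → (77.927,211.989) → (77.927,202.655) → (11.693,202.655) → (11.693,211.989), returning to the start.

Shape 4 is a cubic bezier drawn with `<path>`. Its stroke #ff0000 means engrave at S229, F3233. After flipping Y the toolpath is (47.538,256.665) → (35.168,224.762) → (33.943,158.056) → (44.331,119.127).

Shape 5 is a rectangle drawn with `<path>`. Its stroke #ff0000 means engrave at S229, F3233. After flipping Y the toolpath is (68.434,177.005) → (99.774,177.005) → (99.774,66.048) → (68.434,66.048) → (68.434,177.005), returning to the start.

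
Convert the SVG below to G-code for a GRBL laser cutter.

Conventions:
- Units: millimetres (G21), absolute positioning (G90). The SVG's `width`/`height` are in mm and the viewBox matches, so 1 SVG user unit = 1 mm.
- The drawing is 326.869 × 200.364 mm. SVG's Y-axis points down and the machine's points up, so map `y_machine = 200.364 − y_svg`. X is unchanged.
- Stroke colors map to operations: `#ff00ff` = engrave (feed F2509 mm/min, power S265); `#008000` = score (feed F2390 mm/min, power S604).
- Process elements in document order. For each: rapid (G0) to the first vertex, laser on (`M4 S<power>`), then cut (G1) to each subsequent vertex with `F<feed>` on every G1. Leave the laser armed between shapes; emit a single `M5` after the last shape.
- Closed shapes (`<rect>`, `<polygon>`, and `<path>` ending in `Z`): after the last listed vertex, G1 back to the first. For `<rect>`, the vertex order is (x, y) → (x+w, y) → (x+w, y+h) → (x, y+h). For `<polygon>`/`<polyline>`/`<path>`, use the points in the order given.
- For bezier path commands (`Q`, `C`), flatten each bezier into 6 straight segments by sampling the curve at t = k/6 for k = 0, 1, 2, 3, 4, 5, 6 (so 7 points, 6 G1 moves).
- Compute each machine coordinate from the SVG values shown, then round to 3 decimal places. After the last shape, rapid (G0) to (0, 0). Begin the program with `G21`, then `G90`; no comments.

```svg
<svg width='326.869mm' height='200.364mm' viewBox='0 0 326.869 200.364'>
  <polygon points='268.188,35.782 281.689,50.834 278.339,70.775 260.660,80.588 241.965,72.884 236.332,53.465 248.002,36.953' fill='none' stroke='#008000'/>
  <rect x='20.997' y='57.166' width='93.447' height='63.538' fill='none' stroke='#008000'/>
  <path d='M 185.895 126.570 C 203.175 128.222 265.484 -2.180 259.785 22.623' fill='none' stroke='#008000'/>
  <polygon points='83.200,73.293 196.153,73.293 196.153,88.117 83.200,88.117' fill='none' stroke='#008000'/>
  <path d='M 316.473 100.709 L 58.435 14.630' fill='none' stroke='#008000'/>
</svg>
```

viewBox `0 0 326.869 200.364` with mm width/height → 1 unit = 1 mm. Flip: y_m = 200.364 − y_svg.

**Shape 1** — `<polygon>` regular polygon, stroke `#008000` → score (S604, F2390). Machine vertices: (268.188,164.582) → (281.689,149.530) → (278.339,129.589) → (260.660,119.776) → (241.965,127.480) → (236.332,146.899) → (248.002,163.411) → (268.188,164.582). Closed: final G1 returns to the first vertex.

**Shape 2** — `<rect>` rectangle, stroke `#008000` → score (S604, F2390). Machine vertices: (20.997,143.198) → (114.444,143.198) → (114.444,79.660) → (20.997,79.660) → (20.997,143.198). Closed: final G1 returns to the first vertex.

**Shape 3** — `<path>` cubic bezier, stroke `#008000` → score (S604, F2390). Control points (SVG): P0=(185.895,126.570), P1=(203.175,128.222), P2=(265.484,-2.180), P3=(259.785,22.623); sampled at t=k/6. Machine vertices: (185.895,73.794) → (197.764,82.643) → (213.998,105.521) → (231.457,134.449) → (247.001,161.448) → (257.490,178.539) → (259.785,177.741). Open path.

**Shape 4** — `<polygon>` rectangle, stroke `#008000` → score (S604, F2390). Machine vertices: (83.200,127.071) → (196.153,127.071) → (196.153,112.247) → (83.200,112.247) → (83.200,127.071). Closed: final G1 returns to the first vertex.

**Shape 5** — `<path>` line segment, stroke `#008000` → score (S604, F2390). Machine vertices: (316.473,99.655) → (58.435,185.734). Open path.

G21
G90
G0 X268.188 Y164.582
M4 S604
G1 X281.689 Y149.530 F2390
G1 X278.339 Y129.589 F2390
G1 X260.660 Y119.776 F2390
G1 X241.965 Y127.480 F2390
G1 X236.332 Y146.899 F2390
G1 X248.002 Y163.411 F2390
G1 X268.188 Y164.582 F2390
G0 X20.997 Y143.198
M4 S604
G1 X114.444 Y143.198 F2390
G1 X114.444 Y79.660 F2390
G1 X20.997 Y79.660 F2390
G1 X20.997 Y143.198 F2390
G0 X185.895 Y73.794
M4 S604
G1 X197.764 Y82.643 F2390
G1 X213.998 Y105.521 F2390
G1 X231.457 Y134.449 F2390
G1 X247.001 Y161.448 F2390
G1 X257.490 Y178.539 F2390
G1 X259.785 Y177.741 F2390
G0 X83.200 Y127.071
M4 S604
G1 X196.153 Y127.071 F2390
G1 X196.153 Y112.247 F2390
G1 X83.200 Y112.247 F2390
G1 X83.200 Y127.071 F2390
G0 X316.473 Y99.655
M4 S604
G1 X58.435 Y185.734 F2390
M5
G0 X0.000 Y0.000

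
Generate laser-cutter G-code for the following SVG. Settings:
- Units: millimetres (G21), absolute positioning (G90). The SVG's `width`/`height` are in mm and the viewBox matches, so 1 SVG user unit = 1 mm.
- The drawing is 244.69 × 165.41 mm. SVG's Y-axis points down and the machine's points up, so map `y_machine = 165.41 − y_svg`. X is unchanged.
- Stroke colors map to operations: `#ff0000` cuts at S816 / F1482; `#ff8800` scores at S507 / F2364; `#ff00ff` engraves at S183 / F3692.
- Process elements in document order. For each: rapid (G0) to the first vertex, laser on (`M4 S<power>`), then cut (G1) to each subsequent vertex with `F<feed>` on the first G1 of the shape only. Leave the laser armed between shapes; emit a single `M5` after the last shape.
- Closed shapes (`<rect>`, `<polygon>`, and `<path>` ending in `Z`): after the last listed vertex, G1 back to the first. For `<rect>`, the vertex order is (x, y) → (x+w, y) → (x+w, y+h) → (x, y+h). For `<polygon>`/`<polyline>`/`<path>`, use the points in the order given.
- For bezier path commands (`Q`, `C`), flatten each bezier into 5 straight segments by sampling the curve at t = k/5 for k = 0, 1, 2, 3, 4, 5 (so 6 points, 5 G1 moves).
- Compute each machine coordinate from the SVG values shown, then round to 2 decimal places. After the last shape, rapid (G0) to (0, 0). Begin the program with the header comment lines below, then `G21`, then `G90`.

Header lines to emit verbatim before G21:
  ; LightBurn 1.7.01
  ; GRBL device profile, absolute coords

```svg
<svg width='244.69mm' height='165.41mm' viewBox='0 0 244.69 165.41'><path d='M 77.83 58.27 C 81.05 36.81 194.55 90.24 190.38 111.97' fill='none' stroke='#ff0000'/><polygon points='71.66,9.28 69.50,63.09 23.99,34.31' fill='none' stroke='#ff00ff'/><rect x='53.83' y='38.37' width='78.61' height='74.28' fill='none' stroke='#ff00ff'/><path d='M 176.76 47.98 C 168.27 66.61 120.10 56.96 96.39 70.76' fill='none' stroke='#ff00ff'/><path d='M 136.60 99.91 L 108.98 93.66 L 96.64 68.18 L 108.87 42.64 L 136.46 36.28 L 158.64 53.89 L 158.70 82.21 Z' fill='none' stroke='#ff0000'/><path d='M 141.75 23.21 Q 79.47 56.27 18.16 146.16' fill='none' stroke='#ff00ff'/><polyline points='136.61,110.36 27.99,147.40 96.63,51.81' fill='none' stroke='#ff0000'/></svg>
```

viewBox `0 0 244.69 165.41` with mm width/height → 1 unit = 1 mm. Flip: y_m = 165.41 − y_svg.

**Shape 1** — `<path>` cubic bezier, stroke `#ff0000` → cut (S816, F1482). Control points (SVG): P0=(77.83,58.27), P1=(81.05,36.81), P2=(194.55,90.24), P3=(190.38,111.97); sampled at t=k/5. Machine vertices: (77.83,107.14) → (91.17,111.88) → (120.04,103.77) → (153.49,87.91) → (180.59,69.43) → (190.38,53.44). Open path.

**Shape 2** — `<polygon>` regular polygon, stroke `#ff00ff` → engrave (S183, F3692). Machine vertices: (71.66,156.13) → (69.50,102.32) → (23.99,131.10) → (71.66,156.13). Closed: final G1 returns to the first vertex.

**Shape 3** — `<rect>` rectangle, stroke `#ff00ff` → engrave (S183, F3692). Machine vertices: (53.83,127.04) → (132.44,127.04) → (132.44,52.76) → (53.83,52.76) → (53.83,127.04). Closed: final G1 returns to the first vertex.

**Shape 4** — `<path>` cubic bezier, stroke `#ff00ff` → engrave (S183, F3692). Control points (SVG): P0=(176.76,47.98), P1=(168.27,66.61), P2=(120.10,56.96), P3=(96.39,70.76); sampled at t=k/5. Machine vertices: (176.76,117.43) → (167.42,109.23) → (151.63,105.34) → (132.48,103.26) → (113.04,100.53) → (96.39,94.65). Open path.

**Shape 5** — `<path>` regular polygon, stroke `#ff0000` → cut (S816, F1482). Machine vertices: (136.60,65.50) → (108.98,71.75) → (96.64,97.23) → (108.87,122.77) → (136.46,129.13) → (158.64,111.52) → (158.70,83.20) → (136.60,65.50). Closed: final G1 returns to the first vertex.

**Shape 6** — `<path>` quadratic bezier, stroke `#ff00ff` → engrave (S183, F3692). Control points (SVG): P0=(141.75,23.21), P1=(79.47,56.27), P2=(18.16,146.16); sampled at t=k/5. Machine vertices: (141.75,142.20) → (116.88,126.70) → (92.08,106.66) → (67.36,82.07) → (42.72,52.93) → (18.16,19.25). Open path.

**Shape 7** — `<polyline>` open polyline, stroke `#ff0000` → cut (S816, F1482). Machine vertices: (136.61,55.05) → (27.99,18.01) → (96.63,113.60). Open path.

; LightBurn 1.7.01
; GRBL device profile, absolute coords
G21
G90
G0 X77.83 Y107.14
M4 S816
G1 X91.17 Y111.88 F1482
G1 X120.04 Y103.77
G1 X153.49 Y87.91
G1 X180.59 Y69.43
G1 X190.38 Y53.44
G0 X71.66 Y156.13
M4 S183
G1 X69.50 Y102.32 F3692
G1 X23.99 Y131.10
G1 X71.66 Y156.13
G0 X53.83 Y127.04
M4 S183
G1 X132.44 Y127.04 F3692
G1 X132.44 Y52.76
G1 X53.83 Y52.76
G1 X53.83 Y127.04
G0 X176.76 Y117.43
M4 S183
G1 X167.42 Y109.23 F3692
G1 X151.63 Y105.34
G1 X132.48 Y103.26
G1 X113.04 Y100.53
G1 X96.39 Y94.65
G0 X136.60 Y65.50
M4 S816
G1 X108.98 Y71.75 F1482
G1 X96.64 Y97.23
G1 X108.87 Y122.77
G1 X136.46 Y129.13
G1 X158.64 Y111.52
G1 X158.70 Y83.20
G1 X136.60 Y65.50
G0 X141.75 Y142.20
M4 S183
G1 X116.88 Y126.70 F3692
G1 X92.08 Y106.66
G1 X67.36 Y82.07
G1 X42.72 Y52.93
G1 X18.16 Y19.25
G0 X136.61 Y55.05
M4 S816
G1 X27.99 Y18.01 F1482
G1 X96.63 Y113.60
M5
G0 X0.00 Y0.00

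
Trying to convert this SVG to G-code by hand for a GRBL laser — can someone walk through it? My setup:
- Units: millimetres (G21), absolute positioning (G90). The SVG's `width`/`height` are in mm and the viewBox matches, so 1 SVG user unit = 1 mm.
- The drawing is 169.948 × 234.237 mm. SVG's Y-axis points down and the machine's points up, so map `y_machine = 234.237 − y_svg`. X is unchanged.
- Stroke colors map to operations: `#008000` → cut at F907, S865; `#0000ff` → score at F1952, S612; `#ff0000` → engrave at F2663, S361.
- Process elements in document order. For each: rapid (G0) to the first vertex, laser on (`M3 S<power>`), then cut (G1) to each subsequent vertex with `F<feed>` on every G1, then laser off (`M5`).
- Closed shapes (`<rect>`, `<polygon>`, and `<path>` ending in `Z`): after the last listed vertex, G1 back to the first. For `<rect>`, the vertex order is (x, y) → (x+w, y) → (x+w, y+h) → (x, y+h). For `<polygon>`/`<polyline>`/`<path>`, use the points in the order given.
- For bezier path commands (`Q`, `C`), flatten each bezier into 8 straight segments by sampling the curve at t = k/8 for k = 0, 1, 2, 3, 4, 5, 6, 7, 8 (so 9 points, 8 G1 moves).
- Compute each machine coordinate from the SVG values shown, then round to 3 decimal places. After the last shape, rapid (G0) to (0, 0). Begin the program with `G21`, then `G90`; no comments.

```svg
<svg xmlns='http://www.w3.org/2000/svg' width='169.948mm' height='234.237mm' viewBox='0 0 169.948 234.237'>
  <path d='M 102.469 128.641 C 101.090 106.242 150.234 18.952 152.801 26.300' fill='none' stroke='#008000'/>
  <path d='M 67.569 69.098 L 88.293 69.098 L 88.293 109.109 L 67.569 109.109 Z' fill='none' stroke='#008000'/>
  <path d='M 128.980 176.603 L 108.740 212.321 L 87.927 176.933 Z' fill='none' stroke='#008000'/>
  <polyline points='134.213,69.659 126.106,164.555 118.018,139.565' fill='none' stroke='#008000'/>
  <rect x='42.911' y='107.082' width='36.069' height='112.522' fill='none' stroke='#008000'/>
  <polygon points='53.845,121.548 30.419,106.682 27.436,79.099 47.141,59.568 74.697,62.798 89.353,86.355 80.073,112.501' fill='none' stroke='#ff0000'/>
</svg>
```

Since the viewBox matches the mm dimensions, user units are millimetres directly. The only transform is the Y-flip y_m = 234.237 − y_svg.

Shape 1 is a cubic bezier drawn with `<path>`. Its stroke #008000 means cut at S865, F907. After flipping Y the toolpath is (102.469,105.596) → (104.130,116.726) → (109.391,132.070) → (117.112,149.758) → (126.155,167.922) → (135.384,184.691) → (143.660,198.196) → (149.845,206.568) → (152.801,207.937).

Shape 2 is a rectangle drawn with `<path>`. Its stroke #008000 means cut at S865, F907. After flipping Y the toolpath is (67.569,165.139) → (88.293,165.139) → (88.293,125.128) → (67.569,125.128) → (67.569,165.139), returning to the start.

Shape 3 is a regular polygon drawn with `<path>`. Its stroke #008000 means cut at S865, F907. After flipping Y the toolpath is (128.980,57.634) → (108.740,21.916) → (87.927,57.304) → (128.980,57.634), returning to the start.

Shape 4 is a open polyline drawn with `<polyline>`. Its stroke #008000 means cut at S865, F907. After flipping Y the toolpath is (134.213,164.578) → (126.106,69.682) → (118.018,94.672).

Shape 5 is a rectangle drawn with `<rect>`. Its stroke #008000 means cut at S865, F907. After flipping Y the toolpath is (42.911,127.155) → (78.980,127.155) → (78.980,14.633) → (42.911,14.633) → (42.911,127.155), returning to the start.

Shape 6 is a regular polygon drawn with `<polygon>`. Its stroke #ff0000 means engrave at S361, F2663. After flipping Y the toolpath is (53.845,112.689) → (30.419,127.555) → (27.436,155.138) → (47.141,174.669) → (74.697,171.439) → (89.353,147.882) → (80.073,121.736) → (53.845,112.689), returning to the start.

G21
G90
G0 X102.469 Y105.596
M3 S865
G1 X104.130 Y116.726 F907
G1 X109.391 Y132.070 F907
G1 X117.112 Y149.758 F907
G1 X126.155 Y167.922 F907
G1 X135.384 Y184.691 F907
G1 X143.660 Y198.196 F907
G1 X149.845 Y206.568 F907
G1 X152.801 Y207.937 F907
M5
G0 X67.569 Y165.139
M3 S865
G1 X88.293 Y165.139 F907
G1 X88.293 Y125.128 F907
G1 X67.569 Y125.128 F907
G1 X67.569 Y165.139 F907
M5
G0 X128.980 Y57.634
M3 S865
G1 X108.740 Y21.916 F907
G1 X87.927 Y57.304 F907
G1 X128.980 Y57.634 F907
M5
G0 X134.213 Y164.578
M3 S865
G1 X126.106 Y69.682 F907
G1 X118.018 Y94.672 F907
M5
G0 X42.911 Y127.155
M3 S865
G1 X78.980 Y127.155 F907
G1 X78.980 Y14.633 F907
G1 X42.911 Y14.633 F907
G1 X42.911 Y127.155 F907
M5
G0 X53.845 Y112.689
M3 S361
G1 X30.419 Y127.555 F2663
G1 X27.436 Y155.138 F2663
G1 X47.141 Y174.669 F2663
G1 X74.697 Y171.439 F2663
G1 X89.353 Y147.882 F2663
G1 X80.073 Y121.736 F2663
G1 X53.845 Y112.689 F2663
M5
G0 X0.000 Y0.000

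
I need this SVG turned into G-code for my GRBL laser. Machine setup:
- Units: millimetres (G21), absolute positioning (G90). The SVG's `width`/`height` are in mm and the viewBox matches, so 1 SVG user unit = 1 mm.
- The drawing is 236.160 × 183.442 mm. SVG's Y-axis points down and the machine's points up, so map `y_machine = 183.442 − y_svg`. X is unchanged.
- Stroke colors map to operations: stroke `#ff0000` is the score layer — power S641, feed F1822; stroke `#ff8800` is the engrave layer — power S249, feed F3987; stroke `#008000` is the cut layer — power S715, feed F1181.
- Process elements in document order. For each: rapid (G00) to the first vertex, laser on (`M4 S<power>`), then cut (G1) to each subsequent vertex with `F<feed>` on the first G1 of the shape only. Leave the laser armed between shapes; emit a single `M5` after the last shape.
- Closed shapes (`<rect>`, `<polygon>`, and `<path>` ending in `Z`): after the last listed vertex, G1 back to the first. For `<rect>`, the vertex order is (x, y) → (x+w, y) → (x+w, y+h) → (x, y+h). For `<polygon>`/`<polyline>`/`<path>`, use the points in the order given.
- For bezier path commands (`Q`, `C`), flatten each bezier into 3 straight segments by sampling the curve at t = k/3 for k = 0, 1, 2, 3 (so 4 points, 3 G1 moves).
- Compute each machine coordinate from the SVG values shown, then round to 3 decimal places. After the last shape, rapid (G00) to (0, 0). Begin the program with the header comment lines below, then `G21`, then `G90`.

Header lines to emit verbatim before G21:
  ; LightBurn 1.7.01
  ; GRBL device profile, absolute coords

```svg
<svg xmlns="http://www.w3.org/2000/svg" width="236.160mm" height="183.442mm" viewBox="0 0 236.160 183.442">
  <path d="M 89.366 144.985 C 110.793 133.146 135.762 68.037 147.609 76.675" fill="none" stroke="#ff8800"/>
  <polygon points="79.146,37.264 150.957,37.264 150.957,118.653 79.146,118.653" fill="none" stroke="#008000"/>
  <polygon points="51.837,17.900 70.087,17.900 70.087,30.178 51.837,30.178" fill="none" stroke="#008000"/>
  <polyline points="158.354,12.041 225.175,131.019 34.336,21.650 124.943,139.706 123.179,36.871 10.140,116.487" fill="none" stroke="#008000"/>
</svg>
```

viewBox `0 0 236.160 183.442` with mm width/height → 1 unit = 1 mm. Flip: y_m = 183.442 − y_svg.

**Shape 1** — `<path>` cubic bezier, stroke `#ff8800` → engrave (S249, F3987). Control points (SVG): P0=(89.366,144.985), P1=(110.793,133.146), P2=(135.762,68.037), P3=(147.609,76.675); sampled at t=k/3. Machine vertices: (89.366,38.457) → (111.356,63.348) → (132.005,95.527) → (147.609,106.767). Open path.

**Shape 2** — `<polygon>` rectangle, stroke `#008000` → cut (S715, F1181). Machine vertices: (79.146,146.178) → (150.957,146.178) → (150.957,64.789) → (79.146,64.789) → (79.146,146.178). Closed: final G1 returns to the first vertex.

**Shape 3** — `<polygon>` rectangle, stroke `#008000` → cut (S715, F1181). Machine vertices: (51.837,165.542) → (70.087,165.542) → (70.087,153.264) → (51.837,153.264) → (51.837,165.542). Closed: final G1 returns to the first vertex.

**Shape 4** — `<polyline>` open polyline, stroke `#008000` → cut (S715, F1181). Machine vertices: (158.354,171.401) → (225.175,52.423) → (34.336,161.792) → (124.943,43.736) → (123.179,146.571) → (10.140,66.955). Open path.

; LightBurn 1.7.01
; GRBL device profile, absolute coords
G21
G90
G00 X89.366 Y38.457
M4 S249
G1 X111.356 Y63.348 F3987
G1 X132.005 Y95.527
G1 X147.609 Y106.767
G00 X79.146 Y146.178
M4 S715
G1 X150.957 Y146.178 F1181
G1 X150.957 Y64.789
G1 X79.146 Y64.789
G1 X79.146 Y146.178
G00 X51.837 Y165.542
M4 S715
G1 X70.087 Y165.542 F1181
G1 X70.087 Y153.264
G1 X51.837 Y153.264
G1 X51.837 Y165.542
G00 X158.354 Y171.401
M4 S715
G1 X225.175 Y52.423 F1181
G1 X34.336 Y161.792
G1 X124.943 Y43.736
G1 X123.179 Y146.571
G1 X10.140 Y66.955
M5
G00 X0.000 Y0.000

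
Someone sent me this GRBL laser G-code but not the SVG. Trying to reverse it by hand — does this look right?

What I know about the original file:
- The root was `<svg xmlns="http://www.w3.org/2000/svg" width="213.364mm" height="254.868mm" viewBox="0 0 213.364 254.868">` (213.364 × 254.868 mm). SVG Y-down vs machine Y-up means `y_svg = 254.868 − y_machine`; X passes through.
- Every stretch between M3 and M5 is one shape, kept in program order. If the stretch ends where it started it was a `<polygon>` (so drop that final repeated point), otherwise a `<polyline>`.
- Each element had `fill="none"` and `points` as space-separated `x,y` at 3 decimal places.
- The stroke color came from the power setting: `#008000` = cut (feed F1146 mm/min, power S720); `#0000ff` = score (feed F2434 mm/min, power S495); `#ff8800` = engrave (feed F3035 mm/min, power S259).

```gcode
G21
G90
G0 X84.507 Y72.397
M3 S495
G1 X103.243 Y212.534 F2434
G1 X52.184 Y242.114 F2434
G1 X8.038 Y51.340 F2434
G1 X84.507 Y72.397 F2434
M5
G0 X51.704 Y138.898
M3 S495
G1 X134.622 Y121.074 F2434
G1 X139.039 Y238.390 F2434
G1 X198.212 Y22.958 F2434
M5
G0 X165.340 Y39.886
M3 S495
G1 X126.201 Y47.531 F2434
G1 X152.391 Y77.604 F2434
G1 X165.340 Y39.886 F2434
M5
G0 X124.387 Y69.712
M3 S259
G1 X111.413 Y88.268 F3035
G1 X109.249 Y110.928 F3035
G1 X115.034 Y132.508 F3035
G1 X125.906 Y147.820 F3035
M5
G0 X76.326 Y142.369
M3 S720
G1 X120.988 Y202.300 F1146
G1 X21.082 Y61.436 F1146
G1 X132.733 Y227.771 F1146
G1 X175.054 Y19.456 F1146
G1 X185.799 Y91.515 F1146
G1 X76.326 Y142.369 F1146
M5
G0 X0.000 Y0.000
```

<svg xmlns="http://www.w3.org/2000/svg" width="213.364mm" height="254.868mm" viewBox="0 0 213.364 254.868">
  <polygon points="84.507,182.471 103.243,42.334 52.184,12.754 8.038,203.528" fill="none" stroke="#0000ff"/>
  <polyline points="51.704,115.970 134.622,133.794 139.039,16.478 198.212,231.910" fill="none" stroke="#0000ff"/>
  <polygon points="165.340,214.982 126.201,207.337 152.391,177.264" fill="none" stroke="#0000ff"/>
  <polyline points="124.387,185.156 111.413,166.600 109.249,143.940 115.034,122.360 125.906,107.048" fill="none" stroke="#ff8800"/>
  <polygon points="76.326,112.499 120.988,52.568 21.082,193.432 132.733,27.097 175.054,235.412 185.799,163.353" fill="none" stroke="#008000"/>
</svg>

Each laser-on run becomes one SVG element. Flip Y back into SVG space with y_svg = 254.868 − y_machine.

Run 1: the run's S495 means `#0000ff` (score). The run returns to its start, so emit a `<polygon>` with points (Y-flipped): 84.507,182.471 103.243,42.334 52.184,12.754 8.038,203.528.

Run 2: S495 ⇒ score layer `#0000ff`. The run is open, so emit a `<polyline>` with points (Y-flipped): 51.704,115.970 134.622,133.794 139.039,16.478 198.212,231.910.

Run 3: S495 ⇒ score layer `#0000ff`. The run returns to its start, so emit a `<polygon>` with points (Y-flipped): 165.340,214.982 126.201,207.337 152.391,177.264.

Run 4: the run's S259 means `#ff8800` (engrave). The run is open, so emit a `<polyline>` with points (Y-flipped): 124.387,185.156 111.413,166.600 109.249,143.940 115.034,122.360 125.906,107.048.

Run 5: S720 ⇒ cut layer `#008000`. The run returns to its start, so emit a `<polygon>` with points (Y-flipped): 76.326,112.499 120.988,52.568 21.082,193.432 132.733,27.097 175.054,235.412 185.799,163.353.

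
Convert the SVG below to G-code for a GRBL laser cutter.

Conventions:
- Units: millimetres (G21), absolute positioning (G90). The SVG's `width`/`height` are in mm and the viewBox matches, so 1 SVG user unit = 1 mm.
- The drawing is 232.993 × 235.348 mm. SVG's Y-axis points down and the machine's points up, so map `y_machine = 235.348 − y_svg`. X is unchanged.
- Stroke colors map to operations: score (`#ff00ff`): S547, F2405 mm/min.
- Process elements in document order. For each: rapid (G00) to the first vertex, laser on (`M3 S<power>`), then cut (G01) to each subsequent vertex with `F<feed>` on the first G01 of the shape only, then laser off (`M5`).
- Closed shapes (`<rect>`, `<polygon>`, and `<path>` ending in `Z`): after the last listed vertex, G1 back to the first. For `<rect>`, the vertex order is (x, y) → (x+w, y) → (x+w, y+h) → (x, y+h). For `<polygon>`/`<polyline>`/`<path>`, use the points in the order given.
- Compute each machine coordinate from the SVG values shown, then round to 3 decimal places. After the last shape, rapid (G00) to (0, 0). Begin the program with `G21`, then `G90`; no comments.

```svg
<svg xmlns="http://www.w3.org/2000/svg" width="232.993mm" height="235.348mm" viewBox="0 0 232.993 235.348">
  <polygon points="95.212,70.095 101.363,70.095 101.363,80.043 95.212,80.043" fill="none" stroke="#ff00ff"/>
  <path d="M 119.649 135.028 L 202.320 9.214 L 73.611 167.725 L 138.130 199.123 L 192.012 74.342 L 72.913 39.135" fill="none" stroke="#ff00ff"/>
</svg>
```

Since the viewBox matches the mm dimensions, user units are millimetres directly. The only transform is the Y-flip y_m = 235.348 − y_svg.

Shape 1 is a rectangle drawn with `<polygon>`. Its stroke #ff00ff means score at S547, F2405. After flipping Y the toolpath is (95.212,165.253) → (101.363,165.253) → (101.363,155.305) → (95.212,155.305) → (95.212,165.253), returning to the start.

Shape 2 is a open polyline drawn with `<path>`. Its stroke #ff00ff means score at S547, F2405. After flipping Y the toolpath is (119.649,100.320) → (202.320,226.134) → (73.611,67.623) → (138.130,36.225) → (192.012,161.006) → (72.913,196.213).

G21
G90
G00 X95.212 Y165.253
M3 S547
G01 X101.363 Y165.253 F2405
G01 X101.363 Y155.305
G01 X95.212 Y155.305
G01 X95.212 Y165.253
M5
G00 X119.649 Y100.320
M3 S547
G01 X202.320 Y226.134 F2405
G01 X73.611 Y67.623
G01 X138.130 Y36.225
G01 X192.012 Y161.006
G01 X72.913 Y196.213
M5
G00 X0.000 Y0.000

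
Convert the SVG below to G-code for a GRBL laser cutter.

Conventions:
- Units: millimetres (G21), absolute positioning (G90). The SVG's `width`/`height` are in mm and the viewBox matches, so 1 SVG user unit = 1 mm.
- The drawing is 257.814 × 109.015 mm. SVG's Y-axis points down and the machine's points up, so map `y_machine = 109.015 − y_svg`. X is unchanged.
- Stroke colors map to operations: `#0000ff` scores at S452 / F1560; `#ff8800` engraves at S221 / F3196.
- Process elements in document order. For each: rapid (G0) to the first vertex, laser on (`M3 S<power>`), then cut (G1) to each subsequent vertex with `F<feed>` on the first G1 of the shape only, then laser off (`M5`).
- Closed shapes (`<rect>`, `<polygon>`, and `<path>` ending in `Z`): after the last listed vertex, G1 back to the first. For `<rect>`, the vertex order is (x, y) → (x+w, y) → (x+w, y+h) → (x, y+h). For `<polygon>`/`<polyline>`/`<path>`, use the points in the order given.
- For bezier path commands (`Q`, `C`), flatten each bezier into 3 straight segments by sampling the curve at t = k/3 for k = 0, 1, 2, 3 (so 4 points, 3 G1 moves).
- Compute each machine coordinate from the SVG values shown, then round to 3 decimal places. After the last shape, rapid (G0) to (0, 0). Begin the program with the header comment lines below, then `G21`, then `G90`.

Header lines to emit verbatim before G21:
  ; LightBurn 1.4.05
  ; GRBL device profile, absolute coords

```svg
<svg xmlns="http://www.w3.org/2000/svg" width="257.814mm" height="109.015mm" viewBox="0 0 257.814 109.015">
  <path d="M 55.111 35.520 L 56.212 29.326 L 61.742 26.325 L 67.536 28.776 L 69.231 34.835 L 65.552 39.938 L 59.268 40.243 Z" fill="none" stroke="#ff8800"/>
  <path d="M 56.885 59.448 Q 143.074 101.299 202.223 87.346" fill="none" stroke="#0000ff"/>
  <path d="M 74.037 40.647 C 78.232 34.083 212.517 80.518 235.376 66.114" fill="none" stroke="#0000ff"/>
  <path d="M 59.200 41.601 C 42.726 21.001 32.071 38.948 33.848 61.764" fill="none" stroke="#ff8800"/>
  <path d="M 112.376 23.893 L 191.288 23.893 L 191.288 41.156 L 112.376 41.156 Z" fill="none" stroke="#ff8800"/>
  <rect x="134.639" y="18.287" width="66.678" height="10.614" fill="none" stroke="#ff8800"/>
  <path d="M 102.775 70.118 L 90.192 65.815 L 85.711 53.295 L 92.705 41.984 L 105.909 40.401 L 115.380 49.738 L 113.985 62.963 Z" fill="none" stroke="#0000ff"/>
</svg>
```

; LightBurn 1.4.05
; GRBL device profile, absolute coords
G21
G90
G0 X55.111 Y73.495
M3 S221
G1 X56.212 Y79.689 F3196
G1 X61.742 Y82.690
G1 X67.536 Y80.239
G1 X69.231 Y74.180
G1 X65.552 Y69.077
G1 X59.268 Y68.772
G1 X55.111 Y73.495
M5
G0 X56.885 Y49.567
M3 S452
G1 X111.340 Y27.867 F1560
G1 X159.786 Y18.567
G1 X202.223 Y21.669
M5
G0 X74.037 Y68.368
M3 S452
G1 X112.650 Y61.482 F1560
G1 X184.320 Y44.560
G1 X235.376 Y42.901
M5
G0 X59.200 Y67.414
M3 S221
G1 X44.911 Y76.412 F3196
G1 X35.970 Y67.197
G1 X33.848 Y47.251
M5
G0 X112.376 Y85.122
M3 S221
G1 X191.288 Y85.122 F3196
G1 X191.288 Y67.859
G1 X112.376 Y67.859
G1 X112.376 Y85.122
M5
G0 X134.639 Y90.728
M3 S221
G1 X201.317 Y90.728 F3196
G1 X201.317 Y80.114
G1 X134.639 Y80.114
G1 X134.639 Y90.728
M5
G0 X102.775 Y38.897
M3 S452
G1 X90.192 Y43.200 F1560
G1 X85.711 Y55.720
G1 X92.705 Y67.031
G1 X105.909 Y68.614
G1 X115.380 Y59.277
G1 X113.985 Y46.052
G1 X102.775 Y38.897
M5
G0 X0.000 Y0.000

viewBox `0 0 257.814 109.015` with mm width/height → 1 unit = 1 mm. Flip: y_m = 109.015 − y_svg.

**Shape 1** — `<path>` regular polygon, stroke `#ff8800` → engrave (S221, F3196). Machine vertices: (55.111,73.495) → (56.212,79.689) → (61.742,82.690) → (67.536,80.239) → (69.231,74.180) → (65.552,69.077) → (59.268,68.772) → (55.111,73.495). Closed: final G1 returns to the first vertex.

**Shape 2** — `<path>` quadratic bezier, stroke `#0000ff` → score (S452, F1560). Control points (SVG): P0=(56.885,59.448), P1=(143.074,101.299), P2=(202.223,87.346); sampled at t=k/3. Machine vertices: (56.885,49.567) → (111.340,27.867) → (159.786,18.567) → (202.223,21.669). Open path.

**Shape 3** — `<path>` cubic bezier, stroke `#0000ff` → score (S452, F1560). Control points (SVG): P0=(74.037,40.647), P1=(78.232,34.083), P2=(212.517,80.518), P3=(235.376,66.114); sampled at t=k/3. Machine vertices: (74.037,68.368) → (112.650,61.482) → (184.320,44.560) → (235.376,42.901). Open path.

**Shape 4** — `<path>` cubic bezier, stroke `#ff8800` → engrave (S221, F3196). Control points (SVG): P0=(59.200,41.601), P1=(42.726,21.001), P2=(32.071,38.948), P3=(33.848,61.764); sampled at t=k/3. Machine vertices: (59.200,67.414) → (44.911,76.412) → (35.970,67.197) → (33.848,47.251). Open path.

**Shape 5** — `<path>` rectangle, stroke `#ff8800` → engrave (S221, F3196). Machine vertices: (112.376,85.122) → (191.288,85.122) → (191.288,67.859) → (112.376,67.859) → (112.376,85.122). Closed: final G1 returns to the first vertex.

**Shape 6** — `<rect>` rectangle, stroke `#ff8800` → engrave (S221, F3196). Machine vertices: (134.639,90.728) → (201.317,90.728) → (201.317,80.114) → (134.639,80.114) → (134.639,90.728). Closed: final G1 returns to the first vertex.

**Shape 7** — `<path>` regular polygon, stroke `#0000ff` → score (S452, F1560). Machine vertices: (102.775,38.897) → (90.192,43.200) → (85.711,55.720) → (92.705,67.031) → (105.909,68.614) → (115.380,59.277) → (113.985,46.052) → (102.775,38.897). Closed: final G1 returns to the first vertex.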